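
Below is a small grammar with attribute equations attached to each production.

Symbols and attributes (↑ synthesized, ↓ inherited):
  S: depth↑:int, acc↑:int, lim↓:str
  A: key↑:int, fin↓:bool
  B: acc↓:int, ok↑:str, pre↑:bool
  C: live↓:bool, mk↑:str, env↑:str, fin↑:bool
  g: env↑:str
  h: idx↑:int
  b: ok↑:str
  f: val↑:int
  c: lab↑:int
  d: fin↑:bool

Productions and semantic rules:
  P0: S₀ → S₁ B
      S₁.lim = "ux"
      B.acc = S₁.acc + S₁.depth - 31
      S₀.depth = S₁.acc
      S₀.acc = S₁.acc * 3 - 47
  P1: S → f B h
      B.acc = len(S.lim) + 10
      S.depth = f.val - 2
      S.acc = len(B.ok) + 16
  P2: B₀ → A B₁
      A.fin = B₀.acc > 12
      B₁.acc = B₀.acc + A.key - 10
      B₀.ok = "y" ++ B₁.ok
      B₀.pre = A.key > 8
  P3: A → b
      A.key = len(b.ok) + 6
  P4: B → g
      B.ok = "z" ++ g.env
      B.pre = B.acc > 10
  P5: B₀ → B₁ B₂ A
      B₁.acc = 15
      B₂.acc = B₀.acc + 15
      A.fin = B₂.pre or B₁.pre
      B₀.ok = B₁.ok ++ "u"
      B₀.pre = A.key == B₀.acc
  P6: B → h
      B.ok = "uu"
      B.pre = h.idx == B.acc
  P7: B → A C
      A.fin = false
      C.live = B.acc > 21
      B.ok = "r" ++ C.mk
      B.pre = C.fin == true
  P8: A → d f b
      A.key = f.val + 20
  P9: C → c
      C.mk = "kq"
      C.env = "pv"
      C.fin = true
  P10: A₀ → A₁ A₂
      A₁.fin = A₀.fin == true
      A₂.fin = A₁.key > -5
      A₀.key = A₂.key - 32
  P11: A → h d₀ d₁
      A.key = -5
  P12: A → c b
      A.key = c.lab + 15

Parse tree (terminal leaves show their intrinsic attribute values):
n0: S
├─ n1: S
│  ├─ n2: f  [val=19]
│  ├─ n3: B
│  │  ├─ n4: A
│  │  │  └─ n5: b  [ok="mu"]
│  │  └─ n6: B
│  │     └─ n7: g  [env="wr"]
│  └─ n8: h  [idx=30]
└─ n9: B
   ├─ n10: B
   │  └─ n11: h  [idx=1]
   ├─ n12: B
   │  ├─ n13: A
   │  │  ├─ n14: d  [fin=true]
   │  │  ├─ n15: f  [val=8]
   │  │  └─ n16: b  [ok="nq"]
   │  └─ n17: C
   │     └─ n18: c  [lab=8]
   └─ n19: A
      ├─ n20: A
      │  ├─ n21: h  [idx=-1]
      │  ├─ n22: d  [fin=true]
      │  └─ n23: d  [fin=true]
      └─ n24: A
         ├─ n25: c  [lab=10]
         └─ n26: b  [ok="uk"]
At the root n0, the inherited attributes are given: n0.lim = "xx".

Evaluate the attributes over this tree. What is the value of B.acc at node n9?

6

1. n0.lim = "xx"  [given at root]
2. n1.lim = "ux"  ["ux"]
3. n2.val = 19  [terminal]
4. n3.acc = 12  [len(S.lim) + 10]
5. n4.fin = false  [B₀.acc > 12]
6. n5.ok = "mu"  [terminal]
7. n4.key = 8  [len(b.ok) + 6]
8. n6.acc = 10  [B₀.acc + A.key - 10]
9. n7.env = "wr"  [terminal]
10. n6.ok = "zwr"  ["z" ++ g.env]
11. n6.pre = false  [B.acc > 10]
12. n3.ok = "yzwr"  ["y" ++ B₁.ok]
13. n3.pre = false  [A.key > 8]
14. n8.idx = 30  [terminal]
15. n1.depth = 17  [f.val - 2]
16. n1.acc = 20  [len(B.ok) + 16]
17. n9.acc = 6  [S₁.acc + S₁.depth - 31]
18. n10.acc = 15  [15]
19. n11.idx = 1  [terminal]
20. n10.ok = "uu"  ["uu"]
21. n10.pre = false  [h.idx == B.acc]
22. n12.acc = 21  [B₀.acc + 15]
23. n13.fin = false  [false]
24. n14.fin = true  [terminal]
25. n15.val = 8  [terminal]
26. n16.ok = "nq"  [terminal]
27. n13.key = 28  [f.val + 20]
28. n17.live = false  [B.acc > 21]
29. n18.lab = 8  [terminal]
30. n17.mk = "kq"  ["kq"]
31. n17.env = "pv"  ["pv"]
32. n17.fin = true  [true]
33. n12.ok = "rkq"  ["r" ++ C.mk]
34. n12.pre = true  [C.fin == true]
35. n19.fin = true  [B₂.pre or B₁.pre]
36. n20.fin = true  [A₀.fin == true]
37. n21.idx = -1  [terminal]
38. n22.fin = true  [terminal]
39. n23.fin = true  [terminal]
40. n20.key = -5  [-5]
41. n24.fin = false  [A₁.key > -5]
42. n25.lab = 10  [terminal]
43. n26.ok = "uk"  [terminal]
44. n24.key = 25  [c.lab + 15]
45. n19.key = -7  [A₂.key - 32]
46. n9.ok = "uuu"  [B₁.ok ++ "u"]
47. n9.pre = false  [A.key == B₀.acc]
48. n0.depth = 20  [S₁.acc]
49. n0.acc = 13  [S₁.acc * 3 - 47]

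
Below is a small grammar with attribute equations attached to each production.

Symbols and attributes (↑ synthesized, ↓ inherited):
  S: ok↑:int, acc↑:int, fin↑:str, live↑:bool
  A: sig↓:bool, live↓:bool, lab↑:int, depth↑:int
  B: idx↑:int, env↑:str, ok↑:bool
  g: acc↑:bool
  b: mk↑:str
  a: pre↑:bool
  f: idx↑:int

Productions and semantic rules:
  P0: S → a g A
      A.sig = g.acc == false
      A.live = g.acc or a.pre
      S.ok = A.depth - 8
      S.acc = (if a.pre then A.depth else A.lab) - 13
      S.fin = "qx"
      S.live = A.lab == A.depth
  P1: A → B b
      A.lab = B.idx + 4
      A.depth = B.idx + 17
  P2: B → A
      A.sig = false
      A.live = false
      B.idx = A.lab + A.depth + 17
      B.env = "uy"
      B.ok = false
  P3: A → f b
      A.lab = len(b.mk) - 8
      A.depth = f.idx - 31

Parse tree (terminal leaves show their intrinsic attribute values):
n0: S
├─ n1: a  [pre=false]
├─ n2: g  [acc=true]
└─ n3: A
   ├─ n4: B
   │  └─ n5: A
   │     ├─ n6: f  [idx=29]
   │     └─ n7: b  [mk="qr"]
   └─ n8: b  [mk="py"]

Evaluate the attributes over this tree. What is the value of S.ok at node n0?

1. n1.pre = false  [terminal]
2. n2.acc = true  [terminal]
3. n3.sig = false  [g.acc == false]
4. n3.live = true  [g.acc or a.pre]
5. n5.sig = false  [false]
6. n5.live = false  [false]
7. n6.idx = 29  [terminal]
8. n7.mk = "qr"  [terminal]
9. n5.lab = -6  [len(b.mk) - 8]
10. n5.depth = -2  [f.idx - 31]
11. n4.idx = 9  [A.lab + A.depth + 17]
12. n4.env = "uy"  ["uy"]
13. n4.ok = false  [false]
14. n8.mk = "py"  [terminal]
15. n3.lab = 13  [B.idx + 4]
16. n3.depth = 26  [B.idx + 17]
17. n0.ok = 18  [A.depth - 8]
18. n0.acc = 0  [(if a.pre then A.depth else A.lab) - 13]
19. n0.fin = "qx"  ["qx"]
20. n0.live = false  [A.lab == A.depth]

18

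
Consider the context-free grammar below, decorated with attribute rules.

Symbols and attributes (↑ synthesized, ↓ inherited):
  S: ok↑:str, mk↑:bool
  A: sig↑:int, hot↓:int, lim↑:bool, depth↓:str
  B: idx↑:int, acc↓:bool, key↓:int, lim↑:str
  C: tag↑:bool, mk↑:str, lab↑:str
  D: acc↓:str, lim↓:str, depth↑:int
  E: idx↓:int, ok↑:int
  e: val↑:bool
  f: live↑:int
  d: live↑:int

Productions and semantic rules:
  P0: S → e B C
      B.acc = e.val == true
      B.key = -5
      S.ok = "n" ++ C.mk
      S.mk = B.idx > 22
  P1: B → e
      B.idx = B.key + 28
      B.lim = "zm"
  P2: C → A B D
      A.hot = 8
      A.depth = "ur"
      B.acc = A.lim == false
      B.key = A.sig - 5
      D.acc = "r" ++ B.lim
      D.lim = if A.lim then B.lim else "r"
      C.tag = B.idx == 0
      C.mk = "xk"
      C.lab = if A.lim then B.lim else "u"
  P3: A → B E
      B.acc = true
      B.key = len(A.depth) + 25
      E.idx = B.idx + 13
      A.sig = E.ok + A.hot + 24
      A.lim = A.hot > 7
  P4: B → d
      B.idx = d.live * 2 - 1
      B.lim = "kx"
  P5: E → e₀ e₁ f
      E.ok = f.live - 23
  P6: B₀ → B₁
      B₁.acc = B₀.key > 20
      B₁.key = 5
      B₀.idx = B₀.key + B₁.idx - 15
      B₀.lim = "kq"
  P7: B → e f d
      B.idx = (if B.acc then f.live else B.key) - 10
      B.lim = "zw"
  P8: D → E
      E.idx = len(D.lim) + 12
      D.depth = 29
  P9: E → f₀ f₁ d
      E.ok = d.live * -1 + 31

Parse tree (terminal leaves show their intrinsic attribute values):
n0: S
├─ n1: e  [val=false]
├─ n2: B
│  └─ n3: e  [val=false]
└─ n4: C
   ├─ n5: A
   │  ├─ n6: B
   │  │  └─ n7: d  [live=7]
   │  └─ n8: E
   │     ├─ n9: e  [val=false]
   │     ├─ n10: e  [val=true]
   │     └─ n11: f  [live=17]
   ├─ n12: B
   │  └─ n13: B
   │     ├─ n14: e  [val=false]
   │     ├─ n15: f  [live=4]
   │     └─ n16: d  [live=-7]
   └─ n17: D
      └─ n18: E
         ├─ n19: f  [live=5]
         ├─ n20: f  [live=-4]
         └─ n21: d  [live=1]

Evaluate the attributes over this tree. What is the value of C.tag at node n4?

true

1. n1.val = false  [terminal]
2. n2.acc = false  [e.val == true]
3. n2.key = -5  [-5]
4. n3.val = false  [terminal]
5. n2.idx = 23  [B.key + 28]
6. n2.lim = "zm"  ["zm"]
7. n5.hot = 8  [8]
8. n5.depth = "ur"  ["ur"]
9. n6.acc = true  [true]
10. n6.key = 27  [len(A.depth) + 25]
11. n7.live = 7  [terminal]
12. n6.idx = 13  [d.live * 2 - 1]
13. n6.lim = "kx"  ["kx"]
14. n8.idx = 26  [B.idx + 13]
15. n9.val = false  [terminal]
16. n10.val = true  [terminal]
17. n11.live = 17  [terminal]
18. n8.ok = -6  [f.live - 23]
19. n5.sig = 26  [E.ok + A.hot + 24]
20. n5.lim = true  [A.hot > 7]
21. n12.acc = false  [A.lim == false]
22. n12.key = 21  [A.sig - 5]
23. n13.acc = true  [B₀.key > 20]
24. n13.key = 5  [5]
25. n14.val = false  [terminal]
26. n15.live = 4  [terminal]
27. n16.live = -7  [terminal]
28. n13.idx = -6  [(if B.acc then f.live else B.key) - 10]
29. n13.lim = "zw"  ["zw"]
30. n12.idx = 0  [B₀.key + B₁.idx - 15]
31. n12.lim = "kq"  ["kq"]
32. n17.acc = "rkq"  ["r" ++ B.lim]
33. n17.lim = "kq"  [if A.lim then B.lim else "r"]
34. n18.idx = 14  [len(D.lim) + 12]
35. n19.live = 5  [terminal]
36. n20.live = -4  [terminal]
37. n21.live = 1  [terminal]
38. n18.ok = 30  [d.live * -1 + 31]
39. n17.depth = 29  [29]
40. n4.tag = true  [B.idx == 0]
41. n4.mk = "xk"  ["xk"]
42. n4.lab = "kq"  [if A.lim then B.lim else "u"]
43. n0.ok = "nxk"  ["n" ++ C.mk]
44. n0.mk = true  [B.idx > 22]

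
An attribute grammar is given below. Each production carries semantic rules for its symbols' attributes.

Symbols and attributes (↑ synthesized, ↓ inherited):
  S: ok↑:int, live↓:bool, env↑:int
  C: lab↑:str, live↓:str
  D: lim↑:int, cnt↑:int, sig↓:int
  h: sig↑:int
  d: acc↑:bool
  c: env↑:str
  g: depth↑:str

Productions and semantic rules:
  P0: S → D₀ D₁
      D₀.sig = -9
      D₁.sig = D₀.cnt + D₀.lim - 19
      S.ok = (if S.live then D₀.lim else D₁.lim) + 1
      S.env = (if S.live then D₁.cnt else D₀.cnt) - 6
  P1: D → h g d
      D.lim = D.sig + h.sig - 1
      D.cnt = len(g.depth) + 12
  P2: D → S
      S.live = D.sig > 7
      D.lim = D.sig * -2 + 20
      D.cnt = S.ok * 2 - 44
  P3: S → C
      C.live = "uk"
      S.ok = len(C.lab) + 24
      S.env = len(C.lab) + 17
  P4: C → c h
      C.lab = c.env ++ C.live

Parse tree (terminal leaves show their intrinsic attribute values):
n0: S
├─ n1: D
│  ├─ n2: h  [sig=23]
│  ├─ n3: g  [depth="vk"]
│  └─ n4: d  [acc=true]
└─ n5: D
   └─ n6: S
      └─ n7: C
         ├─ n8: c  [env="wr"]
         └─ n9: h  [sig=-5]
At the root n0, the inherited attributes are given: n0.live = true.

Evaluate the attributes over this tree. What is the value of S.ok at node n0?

14

1. n0.live = true  [given at root]
2. n1.sig = -9  [-9]
3. n2.sig = 23  [terminal]
4. n3.depth = "vk"  [terminal]
5. n4.acc = true  [terminal]
6. n1.lim = 13  [D.sig + h.sig - 1]
7. n1.cnt = 14  [len(g.depth) + 12]
8. n5.sig = 8  [D₀.cnt + D₀.lim - 19]
9. n6.live = true  [D.sig > 7]
10. n7.live = "uk"  ["uk"]
11. n8.env = "wr"  [terminal]
12. n9.sig = -5  [terminal]
13. n7.lab = "wruk"  [c.env ++ C.live]
14. n6.ok = 28  [len(C.lab) + 24]
15. n6.env = 21  [len(C.lab) + 17]
16. n5.lim = 4  [D.sig * -2 + 20]
17. n5.cnt = 12  [S.ok * 2 - 44]
18. n0.ok = 14  [(if S.live then D₀.lim else D₁.lim) + 1]
19. n0.env = 6  [(if S.live then D₁.cnt else D₀.cnt) - 6]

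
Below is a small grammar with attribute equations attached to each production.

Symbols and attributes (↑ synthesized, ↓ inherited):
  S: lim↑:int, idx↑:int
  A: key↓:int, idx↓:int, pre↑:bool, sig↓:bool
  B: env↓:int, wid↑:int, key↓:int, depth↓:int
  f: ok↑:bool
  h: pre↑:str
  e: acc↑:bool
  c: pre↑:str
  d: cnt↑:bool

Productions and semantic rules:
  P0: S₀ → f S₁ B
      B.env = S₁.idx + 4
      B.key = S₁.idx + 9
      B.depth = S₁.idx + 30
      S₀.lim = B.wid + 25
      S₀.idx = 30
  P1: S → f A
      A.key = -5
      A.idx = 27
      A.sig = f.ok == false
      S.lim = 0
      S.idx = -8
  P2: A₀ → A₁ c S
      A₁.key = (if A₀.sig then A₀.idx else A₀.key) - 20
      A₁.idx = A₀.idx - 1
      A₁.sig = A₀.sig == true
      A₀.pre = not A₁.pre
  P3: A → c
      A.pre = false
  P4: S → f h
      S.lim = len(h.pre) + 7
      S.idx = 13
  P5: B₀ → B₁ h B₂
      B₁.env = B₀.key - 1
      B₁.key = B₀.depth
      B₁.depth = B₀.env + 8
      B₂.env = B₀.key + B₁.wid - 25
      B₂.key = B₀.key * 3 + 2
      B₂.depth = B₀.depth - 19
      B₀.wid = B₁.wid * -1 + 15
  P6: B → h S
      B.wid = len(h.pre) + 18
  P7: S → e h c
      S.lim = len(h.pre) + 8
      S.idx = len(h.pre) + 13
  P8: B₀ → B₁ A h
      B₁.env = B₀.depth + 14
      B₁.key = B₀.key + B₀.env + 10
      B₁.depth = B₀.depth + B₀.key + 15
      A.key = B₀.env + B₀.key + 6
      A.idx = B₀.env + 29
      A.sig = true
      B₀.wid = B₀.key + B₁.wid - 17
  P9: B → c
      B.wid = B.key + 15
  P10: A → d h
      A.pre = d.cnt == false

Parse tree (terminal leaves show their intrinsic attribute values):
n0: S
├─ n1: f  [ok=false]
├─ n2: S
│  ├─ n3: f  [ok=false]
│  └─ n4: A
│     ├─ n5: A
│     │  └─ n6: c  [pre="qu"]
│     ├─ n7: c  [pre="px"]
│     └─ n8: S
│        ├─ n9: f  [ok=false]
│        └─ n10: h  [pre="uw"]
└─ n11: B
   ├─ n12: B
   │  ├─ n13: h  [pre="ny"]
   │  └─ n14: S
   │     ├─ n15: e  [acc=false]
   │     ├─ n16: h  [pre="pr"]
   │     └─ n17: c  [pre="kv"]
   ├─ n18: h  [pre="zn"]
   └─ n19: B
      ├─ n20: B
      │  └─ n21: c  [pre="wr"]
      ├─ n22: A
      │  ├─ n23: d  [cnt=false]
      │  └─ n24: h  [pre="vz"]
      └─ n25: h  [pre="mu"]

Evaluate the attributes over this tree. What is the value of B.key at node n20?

11

1. n1.ok = false  [terminal]
2. n3.ok = false  [terminal]
3. n4.key = -5  [-5]
4. n4.idx = 27  [27]
5. n4.sig = true  [f.ok == false]
6. n5.key = 7  [(if A₀.sig then A₀.idx else A₀.key) - 20]
7. n5.idx = 26  [A₀.idx - 1]
8. n5.sig = true  [A₀.sig == true]
9. n6.pre = "qu"  [terminal]
10. n5.pre = false  [false]
11. n7.pre = "px"  [terminal]
12. n9.ok = false  [terminal]
13. n10.pre = "uw"  [terminal]
14. n8.lim = 9  [len(h.pre) + 7]
15. n8.idx = 13  [13]
16. n4.pre = true  [not A₁.pre]
17. n2.lim = 0  [0]
18. n2.idx = -8  [-8]
19. n11.env = -4  [S₁.idx + 4]
20. n11.key = 1  [S₁.idx + 9]
21. n11.depth = 22  [S₁.idx + 30]
22. n12.env = 0  [B₀.key - 1]
23. n12.key = 22  [B₀.depth]
24. n12.depth = 4  [B₀.env + 8]
25. n13.pre = "ny"  [terminal]
26. n15.acc = false  [terminal]
27. n16.pre = "pr"  [terminal]
28. n17.pre = "kv"  [terminal]
29. n14.lim = 10  [len(h.pre) + 8]
30. n14.idx = 15  [len(h.pre) + 13]
31. n12.wid = 20  [len(h.pre) + 18]
32. n18.pre = "zn"  [terminal]
33. n19.env = -4  [B₀.key + B₁.wid - 25]
34. n19.key = 5  [B₀.key * 3 + 2]
35. n19.depth = 3  [B₀.depth - 19]
36. n20.env = 17  [B₀.depth + 14]
37. n20.key = 11  [B₀.key + B₀.env + 10]
38. n20.depth = 23  [B₀.depth + B₀.key + 15]
39. n21.pre = "wr"  [terminal]
40. n20.wid = 26  [B.key + 15]
41. n22.key = 7  [B₀.env + B₀.key + 6]
42. n22.idx = 25  [B₀.env + 29]
43. n22.sig = true  [true]
44. n23.cnt = false  [terminal]
45. n24.pre = "vz"  [terminal]
46. n22.pre = true  [d.cnt == false]
47. n25.pre = "mu"  [terminal]
48. n19.wid = 14  [B₀.key + B₁.wid - 17]
49. n11.wid = -5  [B₁.wid * -1 + 15]
50. n0.lim = 20  [B.wid + 25]
51. n0.idx = 30  [30]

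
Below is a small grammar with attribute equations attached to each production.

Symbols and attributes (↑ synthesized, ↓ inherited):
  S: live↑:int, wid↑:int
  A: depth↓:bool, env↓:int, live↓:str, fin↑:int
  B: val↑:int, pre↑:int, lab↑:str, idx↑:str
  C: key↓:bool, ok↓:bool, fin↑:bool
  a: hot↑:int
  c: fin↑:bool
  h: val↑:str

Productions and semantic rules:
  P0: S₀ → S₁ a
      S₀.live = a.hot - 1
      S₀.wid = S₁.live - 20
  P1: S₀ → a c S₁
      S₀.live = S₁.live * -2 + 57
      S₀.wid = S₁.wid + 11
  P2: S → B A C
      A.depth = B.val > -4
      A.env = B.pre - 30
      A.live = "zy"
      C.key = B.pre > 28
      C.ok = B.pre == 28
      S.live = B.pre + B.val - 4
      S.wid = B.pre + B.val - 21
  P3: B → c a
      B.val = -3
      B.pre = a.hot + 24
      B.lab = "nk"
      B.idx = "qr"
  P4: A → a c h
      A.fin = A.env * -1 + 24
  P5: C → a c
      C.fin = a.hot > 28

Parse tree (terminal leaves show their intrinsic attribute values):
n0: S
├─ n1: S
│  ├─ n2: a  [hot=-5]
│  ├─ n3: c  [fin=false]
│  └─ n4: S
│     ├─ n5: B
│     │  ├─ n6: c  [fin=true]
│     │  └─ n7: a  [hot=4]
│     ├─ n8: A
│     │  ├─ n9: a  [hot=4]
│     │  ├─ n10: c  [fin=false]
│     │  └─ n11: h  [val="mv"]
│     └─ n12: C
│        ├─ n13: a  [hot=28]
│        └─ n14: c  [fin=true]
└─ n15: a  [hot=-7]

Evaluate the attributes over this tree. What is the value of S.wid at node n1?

15

1. n2.hot = -5  [terminal]
2. n3.fin = false  [terminal]
3. n6.fin = true  [terminal]
4. n7.hot = 4  [terminal]
5. n5.val = -3  [-3]
6. n5.pre = 28  [a.hot + 24]
7. n5.lab = "nk"  ["nk"]
8. n5.idx = "qr"  ["qr"]
9. n8.depth = true  [B.val > -4]
10. n8.env = -2  [B.pre - 30]
11. n8.live = "zy"  ["zy"]
12. n9.hot = 4  [terminal]
13. n10.fin = false  [terminal]
14. n11.val = "mv"  [terminal]
15. n8.fin = 26  [A.env * -1 + 24]
16. n12.key = false  [B.pre > 28]
17. n12.ok = true  [B.pre == 28]
18. n13.hot = 28  [terminal]
19. n14.fin = true  [terminal]
20. n12.fin = false  [a.hot > 28]
21. n4.live = 21  [B.pre + B.val - 4]
22. n4.wid = 4  [B.pre + B.val - 21]
23. n1.live = 15  [S₁.live * -2 + 57]
24. n1.wid = 15  [S₁.wid + 11]
25. n15.hot = -7  [terminal]
26. n0.live = -8  [a.hot - 1]
27. n0.wid = -5  [S₁.live - 20]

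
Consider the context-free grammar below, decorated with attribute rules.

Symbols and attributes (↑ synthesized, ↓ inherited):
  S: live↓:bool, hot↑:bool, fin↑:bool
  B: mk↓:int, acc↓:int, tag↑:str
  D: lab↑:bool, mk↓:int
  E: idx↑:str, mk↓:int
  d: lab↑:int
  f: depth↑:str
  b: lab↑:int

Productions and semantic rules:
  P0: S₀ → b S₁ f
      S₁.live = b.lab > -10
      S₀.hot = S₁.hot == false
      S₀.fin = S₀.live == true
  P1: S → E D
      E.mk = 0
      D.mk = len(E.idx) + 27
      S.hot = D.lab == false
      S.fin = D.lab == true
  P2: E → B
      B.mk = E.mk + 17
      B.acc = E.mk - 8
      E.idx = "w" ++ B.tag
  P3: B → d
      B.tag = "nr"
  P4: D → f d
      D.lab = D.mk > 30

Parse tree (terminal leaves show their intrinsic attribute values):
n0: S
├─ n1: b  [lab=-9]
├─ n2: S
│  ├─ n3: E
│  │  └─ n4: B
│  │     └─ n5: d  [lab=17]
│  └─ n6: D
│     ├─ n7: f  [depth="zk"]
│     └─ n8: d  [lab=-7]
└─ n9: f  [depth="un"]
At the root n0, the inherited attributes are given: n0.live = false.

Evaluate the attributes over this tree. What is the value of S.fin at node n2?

false

1. n0.live = false  [given at root]
2. n1.lab = -9  [terminal]
3. n2.live = true  [b.lab > -10]
4. n3.mk = 0  [0]
5. n4.mk = 17  [E.mk + 17]
6. n4.acc = -8  [E.mk - 8]
7. n5.lab = 17  [terminal]
8. n4.tag = "nr"  ["nr"]
9. n3.idx = "wnr"  ["w" ++ B.tag]
10. n6.mk = 30  [len(E.idx) + 27]
11. n7.depth = "zk"  [terminal]
12. n8.lab = -7  [terminal]
13. n6.lab = false  [D.mk > 30]
14. n2.hot = true  [D.lab == false]
15. n2.fin = false  [D.lab == true]
16. n9.depth = "un"  [terminal]
17. n0.hot = false  [S₁.hot == false]
18. n0.fin = false  [S₀.live == true]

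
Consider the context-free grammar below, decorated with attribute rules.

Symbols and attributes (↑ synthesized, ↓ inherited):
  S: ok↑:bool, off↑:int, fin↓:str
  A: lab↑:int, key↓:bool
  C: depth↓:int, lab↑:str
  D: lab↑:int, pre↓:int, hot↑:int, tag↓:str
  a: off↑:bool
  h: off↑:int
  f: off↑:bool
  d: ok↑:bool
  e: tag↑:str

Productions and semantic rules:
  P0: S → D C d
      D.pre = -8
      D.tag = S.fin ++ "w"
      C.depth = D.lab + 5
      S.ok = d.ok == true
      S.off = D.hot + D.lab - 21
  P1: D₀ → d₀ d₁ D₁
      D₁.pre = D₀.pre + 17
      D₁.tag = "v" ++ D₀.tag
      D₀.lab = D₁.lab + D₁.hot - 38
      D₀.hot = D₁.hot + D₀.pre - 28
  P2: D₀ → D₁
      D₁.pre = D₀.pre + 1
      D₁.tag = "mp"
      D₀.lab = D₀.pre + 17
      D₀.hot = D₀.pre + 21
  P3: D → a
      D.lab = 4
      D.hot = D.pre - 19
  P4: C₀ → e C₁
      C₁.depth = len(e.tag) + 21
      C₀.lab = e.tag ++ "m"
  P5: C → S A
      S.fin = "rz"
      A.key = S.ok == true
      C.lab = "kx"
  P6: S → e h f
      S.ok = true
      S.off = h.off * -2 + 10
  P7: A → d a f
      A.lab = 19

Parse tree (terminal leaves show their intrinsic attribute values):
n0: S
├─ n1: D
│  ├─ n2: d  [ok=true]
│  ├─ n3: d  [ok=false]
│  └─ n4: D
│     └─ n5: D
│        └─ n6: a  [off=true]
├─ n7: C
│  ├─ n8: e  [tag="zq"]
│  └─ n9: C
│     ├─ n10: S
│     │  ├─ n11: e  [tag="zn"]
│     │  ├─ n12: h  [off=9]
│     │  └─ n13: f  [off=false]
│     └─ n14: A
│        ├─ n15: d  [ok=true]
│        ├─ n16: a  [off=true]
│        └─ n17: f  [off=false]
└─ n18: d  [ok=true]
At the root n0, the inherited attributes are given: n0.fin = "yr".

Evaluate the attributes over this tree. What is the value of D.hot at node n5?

1. n0.fin = "yr"  [given at root]
2. n1.pre = -8  [-8]
3. n1.tag = "yrw"  [S.fin ++ "w"]
4. n2.ok = true  [terminal]
5. n3.ok = false  [terminal]
6. n4.pre = 9  [D₀.pre + 17]
7. n4.tag = "vyrw"  ["v" ++ D₀.tag]
8. n5.pre = 10  [D₀.pre + 1]
9. n5.tag = "mp"  ["mp"]
10. n6.off = true  [terminal]
11. n5.lab = 4  [4]
12. n5.hot = -9  [D.pre - 19]
13. n4.lab = 26  [D₀.pre + 17]
14. n4.hot = 30  [D₀.pre + 21]
15. n1.lab = 18  [D₁.lab + D₁.hot - 38]
16. n1.hot = -6  [D₁.hot + D₀.pre - 28]
17. n7.depth = 23  [D.lab + 5]
18. n8.tag = "zq"  [terminal]
19. n9.depth = 23  [len(e.tag) + 21]
20. n10.fin = "rz"  ["rz"]
21. n11.tag = "zn"  [terminal]
22. n12.off = 9  [terminal]
23. n13.off = false  [terminal]
24. n10.ok = true  [true]
25. n10.off = -8  [h.off * -2 + 10]
26. n14.key = true  [S.ok == true]
27. n15.ok = true  [terminal]
28. n16.off = true  [terminal]
29. n17.off = false  [terminal]
30. n14.lab = 19  [19]
31. n9.lab = "kx"  ["kx"]
32. n7.lab = "zqm"  [e.tag ++ "m"]
33. n18.ok = true  [terminal]
34. n0.ok = true  [d.ok == true]
35. n0.off = -9  [D.hot + D.lab - 21]

-9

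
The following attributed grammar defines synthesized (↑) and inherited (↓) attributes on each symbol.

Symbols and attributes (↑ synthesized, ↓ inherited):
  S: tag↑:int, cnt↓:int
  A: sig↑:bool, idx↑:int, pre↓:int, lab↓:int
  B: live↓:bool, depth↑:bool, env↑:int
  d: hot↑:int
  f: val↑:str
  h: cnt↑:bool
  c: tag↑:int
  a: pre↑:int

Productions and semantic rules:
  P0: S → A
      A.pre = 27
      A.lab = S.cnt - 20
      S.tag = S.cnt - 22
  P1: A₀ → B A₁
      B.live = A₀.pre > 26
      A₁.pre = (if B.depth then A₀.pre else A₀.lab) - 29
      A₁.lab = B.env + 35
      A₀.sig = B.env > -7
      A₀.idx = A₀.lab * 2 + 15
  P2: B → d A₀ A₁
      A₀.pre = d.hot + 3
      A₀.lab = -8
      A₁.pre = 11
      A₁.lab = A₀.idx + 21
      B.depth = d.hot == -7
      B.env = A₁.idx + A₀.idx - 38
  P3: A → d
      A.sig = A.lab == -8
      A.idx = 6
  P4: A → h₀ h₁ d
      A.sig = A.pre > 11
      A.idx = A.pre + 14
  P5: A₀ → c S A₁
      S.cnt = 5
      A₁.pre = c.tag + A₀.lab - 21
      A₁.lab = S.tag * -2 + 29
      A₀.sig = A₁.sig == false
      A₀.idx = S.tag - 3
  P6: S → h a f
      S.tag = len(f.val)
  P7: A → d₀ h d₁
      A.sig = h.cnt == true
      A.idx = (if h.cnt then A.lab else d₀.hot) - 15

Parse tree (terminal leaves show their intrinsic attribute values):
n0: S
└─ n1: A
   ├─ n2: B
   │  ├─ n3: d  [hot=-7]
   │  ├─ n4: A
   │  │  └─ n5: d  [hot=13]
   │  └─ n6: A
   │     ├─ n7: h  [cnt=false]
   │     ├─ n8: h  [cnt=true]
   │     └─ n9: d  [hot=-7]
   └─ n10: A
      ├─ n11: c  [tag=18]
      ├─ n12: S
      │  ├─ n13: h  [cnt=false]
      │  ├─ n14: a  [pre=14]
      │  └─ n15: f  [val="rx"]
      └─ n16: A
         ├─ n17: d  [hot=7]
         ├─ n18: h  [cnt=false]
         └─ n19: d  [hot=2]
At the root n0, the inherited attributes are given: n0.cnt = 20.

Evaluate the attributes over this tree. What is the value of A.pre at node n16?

25

1. n0.cnt = 20  [given at root]
2. n1.pre = 27  [27]
3. n1.lab = 0  [S.cnt - 20]
4. n2.live = true  [A₀.pre > 26]
5. n3.hot = -7  [terminal]
6. n4.pre = -4  [d.hot + 3]
7. n4.lab = -8  [-8]
8. n5.hot = 13  [terminal]
9. n4.sig = true  [A.lab == -8]
10. n4.idx = 6  [6]
11. n6.pre = 11  [11]
12. n6.lab = 27  [A₀.idx + 21]
13. n7.cnt = false  [terminal]
14. n8.cnt = true  [terminal]
15. n9.hot = -7  [terminal]
16. n6.sig = false  [A.pre > 11]
17. n6.idx = 25  [A.pre + 14]
18. n2.depth = true  [d.hot == -7]
19. n2.env = -7  [A₁.idx + A₀.idx - 38]
20. n10.pre = -2  [(if B.depth then A₀.pre else A₀.lab) - 29]
21. n10.lab = 28  [B.env + 35]
22. n11.tag = 18  [terminal]
23. n12.cnt = 5  [5]
24. n13.cnt = false  [terminal]
25. n14.pre = 14  [terminal]
26. n15.val = "rx"  [terminal]
27. n12.tag = 2  [len(f.val)]
28. n16.pre = 25  [c.tag + A₀.lab - 21]
29. n16.lab = 25  [S.tag * -2 + 29]
30. n17.hot = 7  [terminal]
31. n18.cnt = false  [terminal]
32. n19.hot = 2  [terminal]
33. n16.sig = false  [h.cnt == true]
34. n16.idx = -8  [(if h.cnt then A.lab else d₀.hot) - 15]
35. n10.sig = true  [A₁.sig == false]
36. n10.idx = -1  [S.tag - 3]
37. n1.sig = false  [B.env > -7]
38. n1.idx = 15  [A₀.lab * 2 + 15]
39. n0.tag = -2  [S.cnt - 22]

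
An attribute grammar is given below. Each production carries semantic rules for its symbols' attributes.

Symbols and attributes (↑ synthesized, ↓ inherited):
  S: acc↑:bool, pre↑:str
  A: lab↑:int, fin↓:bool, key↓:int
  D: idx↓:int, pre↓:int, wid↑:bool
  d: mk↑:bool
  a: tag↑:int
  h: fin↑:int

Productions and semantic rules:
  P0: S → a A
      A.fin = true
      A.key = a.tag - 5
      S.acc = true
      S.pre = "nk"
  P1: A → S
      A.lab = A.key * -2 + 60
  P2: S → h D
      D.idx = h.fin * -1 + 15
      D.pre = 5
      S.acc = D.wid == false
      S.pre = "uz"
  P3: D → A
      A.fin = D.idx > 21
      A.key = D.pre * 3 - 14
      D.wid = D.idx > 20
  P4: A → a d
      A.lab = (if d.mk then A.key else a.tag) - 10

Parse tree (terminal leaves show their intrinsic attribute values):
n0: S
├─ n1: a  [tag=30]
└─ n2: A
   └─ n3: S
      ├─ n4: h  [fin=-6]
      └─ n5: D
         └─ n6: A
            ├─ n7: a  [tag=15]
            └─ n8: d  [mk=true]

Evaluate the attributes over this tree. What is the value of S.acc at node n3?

false

1. n1.tag = 30  [terminal]
2. n2.fin = true  [true]
3. n2.key = 25  [a.tag - 5]
4. n4.fin = -6  [terminal]
5. n5.idx = 21  [h.fin * -1 + 15]
6. n5.pre = 5  [5]
7. n6.fin = false  [D.idx > 21]
8. n6.key = 1  [D.pre * 3 - 14]
9. n7.tag = 15  [terminal]
10. n8.mk = true  [terminal]
11. n6.lab = -9  [(if d.mk then A.key else a.tag) - 10]
12. n5.wid = true  [D.idx > 20]
13. n3.acc = false  [D.wid == false]
14. n3.pre = "uz"  ["uz"]
15. n2.lab = 10  [A.key * -2 + 60]
16. n0.acc = true  [true]
17. n0.pre = "nk"  ["nk"]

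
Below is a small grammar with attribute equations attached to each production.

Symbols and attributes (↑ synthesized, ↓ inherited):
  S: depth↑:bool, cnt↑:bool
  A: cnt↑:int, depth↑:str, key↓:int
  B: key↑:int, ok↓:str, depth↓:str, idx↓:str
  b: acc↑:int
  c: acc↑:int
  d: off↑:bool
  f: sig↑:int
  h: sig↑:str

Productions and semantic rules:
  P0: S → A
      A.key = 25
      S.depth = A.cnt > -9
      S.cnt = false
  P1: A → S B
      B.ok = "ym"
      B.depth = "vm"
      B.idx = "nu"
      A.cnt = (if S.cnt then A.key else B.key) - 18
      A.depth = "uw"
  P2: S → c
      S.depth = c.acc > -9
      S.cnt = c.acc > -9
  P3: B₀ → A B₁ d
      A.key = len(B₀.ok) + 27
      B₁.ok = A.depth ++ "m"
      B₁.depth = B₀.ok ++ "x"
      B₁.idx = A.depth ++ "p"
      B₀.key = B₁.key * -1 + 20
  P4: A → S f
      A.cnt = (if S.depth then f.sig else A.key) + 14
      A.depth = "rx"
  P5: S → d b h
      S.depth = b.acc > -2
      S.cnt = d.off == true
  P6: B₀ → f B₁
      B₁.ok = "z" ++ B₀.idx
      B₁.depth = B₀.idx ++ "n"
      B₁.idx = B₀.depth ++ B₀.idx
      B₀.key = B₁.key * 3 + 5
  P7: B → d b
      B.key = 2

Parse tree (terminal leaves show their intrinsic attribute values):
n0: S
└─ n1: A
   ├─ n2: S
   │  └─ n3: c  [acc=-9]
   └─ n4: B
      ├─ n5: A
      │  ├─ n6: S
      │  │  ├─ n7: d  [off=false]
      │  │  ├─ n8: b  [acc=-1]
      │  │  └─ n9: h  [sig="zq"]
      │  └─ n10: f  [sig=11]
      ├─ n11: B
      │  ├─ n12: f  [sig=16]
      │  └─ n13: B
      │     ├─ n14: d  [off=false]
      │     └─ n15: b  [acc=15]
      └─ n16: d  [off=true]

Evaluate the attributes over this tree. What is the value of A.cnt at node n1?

-9

1. n1.key = 25  [25]
2. n3.acc = -9  [terminal]
3. n2.depth = false  [c.acc > -9]
4. n2.cnt = false  [c.acc > -9]
5. n4.ok = "ym"  ["ym"]
6. n4.depth = "vm"  ["vm"]
7. n4.idx = "nu"  ["nu"]
8. n5.key = 29  [len(B₀.ok) + 27]
9. n7.off = false  [terminal]
10. n8.acc = -1  [terminal]
11. n9.sig = "zq"  [terminal]
12. n6.depth = true  [b.acc > -2]
13. n6.cnt = false  [d.off == true]
14. n10.sig = 11  [terminal]
15. n5.cnt = 25  [(if S.depth then f.sig else A.key) + 14]
16. n5.depth = "rx"  ["rx"]
17. n11.ok = "rxm"  [A.depth ++ "m"]
18. n11.depth = "ymx"  [B₀.ok ++ "x"]
19. n11.idx = "rxp"  [A.depth ++ "p"]
20. n12.sig = 16  [terminal]
21. n13.ok = "zrxp"  ["z" ++ B₀.idx]
22. n13.depth = "rxpn"  [B₀.idx ++ "n"]
23. n13.idx = "ymxrxp"  [B₀.depth ++ B₀.idx]
24. n14.off = false  [terminal]
25. n15.acc = 15  [terminal]
26. n13.key = 2  [2]
27. n11.key = 11  [B₁.key * 3 + 5]
28. n16.off = true  [terminal]
29. n4.key = 9  [B₁.key * -1 + 20]
30. n1.cnt = -9  [(if S.cnt then A.key else B.key) - 18]
31. n1.depth = "uw"  ["uw"]
32. n0.depth = false  [A.cnt > -9]
33. n0.cnt = false  [false]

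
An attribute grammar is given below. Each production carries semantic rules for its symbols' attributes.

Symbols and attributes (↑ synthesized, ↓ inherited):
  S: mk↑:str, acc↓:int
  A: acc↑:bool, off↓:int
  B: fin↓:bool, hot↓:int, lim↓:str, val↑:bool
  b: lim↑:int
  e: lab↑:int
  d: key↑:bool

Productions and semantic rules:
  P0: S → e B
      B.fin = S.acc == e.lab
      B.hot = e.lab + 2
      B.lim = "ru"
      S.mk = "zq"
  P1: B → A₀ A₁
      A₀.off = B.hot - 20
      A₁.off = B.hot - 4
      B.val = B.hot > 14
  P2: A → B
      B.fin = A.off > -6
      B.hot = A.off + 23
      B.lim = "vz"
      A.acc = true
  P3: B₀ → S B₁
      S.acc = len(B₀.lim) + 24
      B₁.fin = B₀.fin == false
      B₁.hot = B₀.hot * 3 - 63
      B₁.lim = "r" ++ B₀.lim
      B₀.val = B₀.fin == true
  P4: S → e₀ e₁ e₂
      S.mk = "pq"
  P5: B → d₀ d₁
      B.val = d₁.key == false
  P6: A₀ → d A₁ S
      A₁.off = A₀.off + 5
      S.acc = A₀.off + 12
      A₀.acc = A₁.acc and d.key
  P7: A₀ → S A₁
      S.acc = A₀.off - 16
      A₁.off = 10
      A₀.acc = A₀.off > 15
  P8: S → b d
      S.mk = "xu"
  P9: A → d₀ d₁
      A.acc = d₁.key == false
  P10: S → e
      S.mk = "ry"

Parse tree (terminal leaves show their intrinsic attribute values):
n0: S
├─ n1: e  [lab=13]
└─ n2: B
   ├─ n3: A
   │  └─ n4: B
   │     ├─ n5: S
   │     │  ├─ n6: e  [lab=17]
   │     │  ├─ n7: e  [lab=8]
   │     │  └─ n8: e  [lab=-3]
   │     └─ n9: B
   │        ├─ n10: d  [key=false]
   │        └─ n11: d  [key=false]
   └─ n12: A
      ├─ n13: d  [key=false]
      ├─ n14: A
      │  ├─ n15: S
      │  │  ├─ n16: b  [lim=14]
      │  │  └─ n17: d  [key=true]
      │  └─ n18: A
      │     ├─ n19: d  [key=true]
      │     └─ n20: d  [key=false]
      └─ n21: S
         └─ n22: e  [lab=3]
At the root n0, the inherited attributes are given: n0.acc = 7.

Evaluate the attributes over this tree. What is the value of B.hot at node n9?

1. n0.acc = 7  [given at root]
2. n1.lab = 13  [terminal]
3. n2.fin = false  [S.acc == e.lab]
4. n2.hot = 15  [e.lab + 2]
5. n2.lim = "ru"  ["ru"]
6. n3.off = -5  [B.hot - 20]
7. n4.fin = true  [A.off > -6]
8. n4.hot = 18  [A.off + 23]
9. n4.lim = "vz"  ["vz"]
10. n5.acc = 26  [len(B₀.lim) + 24]
11. n6.lab = 17  [terminal]
12. n7.lab = 8  [terminal]
13. n8.lab = -3  [terminal]
14. n5.mk = "pq"  ["pq"]
15. n9.fin = false  [B₀.fin == false]
16. n9.hot = -9  [B₀.hot * 3 - 63]
17. n9.lim = "rvz"  ["r" ++ B₀.lim]
18. n10.key = false  [terminal]
19. n11.key = false  [terminal]
20. n9.val = true  [d₁.key == false]
21. n4.val = true  [B₀.fin == true]
22. n3.acc = true  [true]
23. n12.off = 11  [B.hot - 4]
24. n13.key = false  [terminal]
25. n14.off = 16  [A₀.off + 5]
26. n15.acc = 0  [A₀.off - 16]
27. n16.lim = 14  [terminal]
28. n17.key = true  [terminal]
29. n15.mk = "xu"  ["xu"]
30. n18.off = 10  [10]
31. n19.key = true  [terminal]
32. n20.key = false  [terminal]
33. n18.acc = true  [d₁.key == false]
34. n14.acc = true  [A₀.off > 15]
35. n21.acc = 23  [A₀.off + 12]
36. n22.lab = 3  [terminal]
37. n21.mk = "ry"  ["ry"]
38. n12.acc = false  [A₁.acc and d.key]
39. n2.val = true  [B.hot > 14]
40. n0.mk = "zq"  ["zq"]

-9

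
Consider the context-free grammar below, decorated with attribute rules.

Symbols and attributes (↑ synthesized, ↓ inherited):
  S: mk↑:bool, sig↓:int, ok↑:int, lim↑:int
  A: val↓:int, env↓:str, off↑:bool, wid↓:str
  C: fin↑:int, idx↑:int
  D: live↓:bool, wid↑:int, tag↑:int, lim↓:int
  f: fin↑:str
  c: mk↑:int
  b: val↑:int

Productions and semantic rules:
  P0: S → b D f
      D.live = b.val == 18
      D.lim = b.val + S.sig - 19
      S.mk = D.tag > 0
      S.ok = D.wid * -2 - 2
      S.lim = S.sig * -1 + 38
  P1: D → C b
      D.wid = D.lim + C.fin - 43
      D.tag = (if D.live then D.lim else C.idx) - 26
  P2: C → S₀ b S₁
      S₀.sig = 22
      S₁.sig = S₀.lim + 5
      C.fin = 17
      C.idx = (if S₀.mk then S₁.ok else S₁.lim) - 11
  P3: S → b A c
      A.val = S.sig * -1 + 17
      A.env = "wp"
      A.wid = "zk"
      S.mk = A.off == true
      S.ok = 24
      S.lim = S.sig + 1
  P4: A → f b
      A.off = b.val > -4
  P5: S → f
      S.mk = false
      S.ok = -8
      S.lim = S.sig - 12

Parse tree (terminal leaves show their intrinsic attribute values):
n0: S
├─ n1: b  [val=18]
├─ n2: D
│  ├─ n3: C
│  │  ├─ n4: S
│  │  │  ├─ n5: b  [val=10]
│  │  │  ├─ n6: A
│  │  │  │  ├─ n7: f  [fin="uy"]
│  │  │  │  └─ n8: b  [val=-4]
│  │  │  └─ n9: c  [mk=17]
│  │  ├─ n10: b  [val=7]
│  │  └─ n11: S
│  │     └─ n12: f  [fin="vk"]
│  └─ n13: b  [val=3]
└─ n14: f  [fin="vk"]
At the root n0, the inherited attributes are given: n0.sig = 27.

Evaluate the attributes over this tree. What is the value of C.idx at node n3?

5

1. n0.sig = 27  [given at root]
2. n1.val = 18  [terminal]
3. n2.live = true  [b.val == 18]
4. n2.lim = 26  [b.val + S.sig - 19]
5. n4.sig = 22  [22]
6. n5.val = 10  [terminal]
7. n6.val = -5  [S.sig * -1 + 17]
8. n6.env = "wp"  ["wp"]
9. n6.wid = "zk"  ["zk"]
10. n7.fin = "uy"  [terminal]
11. n8.val = -4  [terminal]
12. n6.off = false  [b.val > -4]
13. n9.mk = 17  [terminal]
14. n4.mk = false  [A.off == true]
15. n4.ok = 24  [24]
16. n4.lim = 23  [S.sig + 1]
17. n10.val = 7  [terminal]
18. n11.sig = 28  [S₀.lim + 5]
19. n12.fin = "vk"  [terminal]
20. n11.mk = false  [false]
21. n11.ok = -8  [-8]
22. n11.lim = 16  [S.sig - 12]
23. n3.fin = 17  [17]
24. n3.idx = 5  [(if S₀.mk then S₁.ok else S₁.lim) - 11]
25. n13.val = 3  [terminal]
26. n2.wid = 0  [D.lim + C.fin - 43]
27. n2.tag = 0  [(if D.live then D.lim else C.idx) - 26]
28. n14.fin = "vk"  [terminal]
29. n0.mk = false  [D.tag > 0]
30. n0.ok = -2  [D.wid * -2 - 2]
31. n0.lim = 11  [S.sig * -1 + 38]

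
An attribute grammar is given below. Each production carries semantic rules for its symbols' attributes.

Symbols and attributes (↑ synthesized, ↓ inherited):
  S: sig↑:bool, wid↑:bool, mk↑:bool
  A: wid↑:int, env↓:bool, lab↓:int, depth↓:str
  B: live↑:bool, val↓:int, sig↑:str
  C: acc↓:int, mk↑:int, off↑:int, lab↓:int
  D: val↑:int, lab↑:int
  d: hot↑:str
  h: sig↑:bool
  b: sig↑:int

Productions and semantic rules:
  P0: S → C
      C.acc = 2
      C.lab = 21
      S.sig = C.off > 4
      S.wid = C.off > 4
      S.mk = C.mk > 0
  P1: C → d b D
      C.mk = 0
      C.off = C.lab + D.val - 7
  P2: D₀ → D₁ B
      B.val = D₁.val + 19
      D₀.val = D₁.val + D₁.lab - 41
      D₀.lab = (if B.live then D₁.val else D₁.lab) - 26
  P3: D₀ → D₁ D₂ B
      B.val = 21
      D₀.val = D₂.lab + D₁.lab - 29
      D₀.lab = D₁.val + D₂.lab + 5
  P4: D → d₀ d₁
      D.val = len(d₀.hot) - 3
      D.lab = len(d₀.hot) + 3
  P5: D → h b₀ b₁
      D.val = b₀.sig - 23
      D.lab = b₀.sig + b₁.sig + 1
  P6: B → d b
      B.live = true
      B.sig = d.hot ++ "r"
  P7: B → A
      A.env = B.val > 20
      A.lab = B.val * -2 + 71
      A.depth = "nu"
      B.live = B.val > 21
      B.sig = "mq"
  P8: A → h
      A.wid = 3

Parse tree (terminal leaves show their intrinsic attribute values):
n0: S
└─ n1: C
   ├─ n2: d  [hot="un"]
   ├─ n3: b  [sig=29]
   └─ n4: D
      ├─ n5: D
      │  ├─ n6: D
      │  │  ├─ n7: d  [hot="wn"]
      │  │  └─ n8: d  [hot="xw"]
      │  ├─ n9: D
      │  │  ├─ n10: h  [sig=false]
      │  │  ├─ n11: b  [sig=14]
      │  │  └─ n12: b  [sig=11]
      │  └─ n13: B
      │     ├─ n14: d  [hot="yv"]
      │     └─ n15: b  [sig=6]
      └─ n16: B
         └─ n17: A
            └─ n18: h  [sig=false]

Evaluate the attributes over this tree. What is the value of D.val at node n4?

-9

1. n1.acc = 2  [2]
2. n1.lab = 21  [21]
3. n2.hot = "un"  [terminal]
4. n3.sig = 29  [terminal]
5. n7.hot = "wn"  [terminal]
6. n8.hot = "xw"  [terminal]
7. n6.val = -1  [len(d₀.hot) - 3]
8. n6.lab = 5  [len(d₀.hot) + 3]
9. n10.sig = false  [terminal]
10. n11.sig = 14  [terminal]
11. n12.sig = 11  [terminal]
12. n9.val = -9  [b₀.sig - 23]
13. n9.lab = 26  [b₀.sig + b₁.sig + 1]
14. n13.val = 21  [21]
15. n14.hot = "yv"  [terminal]
16. n15.sig = 6  [terminal]
17. n13.live = true  [true]
18. n13.sig = "yvr"  [d.hot ++ "r"]
19. n5.val = 2  [D₂.lab + D₁.lab - 29]
20. n5.lab = 30  [D₁.val + D₂.lab + 5]
21. n16.val = 21  [D₁.val + 19]
22. n17.env = true  [B.val > 20]
23. n17.lab = 29  [B.val * -2 + 71]
24. n17.depth = "nu"  ["nu"]
25. n18.sig = false  [terminal]
26. n17.wid = 3  [3]
27. n16.live = false  [B.val > 21]
28. n16.sig = "mq"  ["mq"]
29. n4.val = -9  [D₁.val + D₁.lab - 41]
30. n4.lab = 4  [(if B.live then D₁.val else D₁.lab) - 26]
31. n1.mk = 0  [0]
32. n1.off = 5  [C.lab + D.val - 7]
33. n0.sig = true  [C.off > 4]
34. n0.wid = true  [C.off > 4]
35. n0.mk = false  [C.mk > 0]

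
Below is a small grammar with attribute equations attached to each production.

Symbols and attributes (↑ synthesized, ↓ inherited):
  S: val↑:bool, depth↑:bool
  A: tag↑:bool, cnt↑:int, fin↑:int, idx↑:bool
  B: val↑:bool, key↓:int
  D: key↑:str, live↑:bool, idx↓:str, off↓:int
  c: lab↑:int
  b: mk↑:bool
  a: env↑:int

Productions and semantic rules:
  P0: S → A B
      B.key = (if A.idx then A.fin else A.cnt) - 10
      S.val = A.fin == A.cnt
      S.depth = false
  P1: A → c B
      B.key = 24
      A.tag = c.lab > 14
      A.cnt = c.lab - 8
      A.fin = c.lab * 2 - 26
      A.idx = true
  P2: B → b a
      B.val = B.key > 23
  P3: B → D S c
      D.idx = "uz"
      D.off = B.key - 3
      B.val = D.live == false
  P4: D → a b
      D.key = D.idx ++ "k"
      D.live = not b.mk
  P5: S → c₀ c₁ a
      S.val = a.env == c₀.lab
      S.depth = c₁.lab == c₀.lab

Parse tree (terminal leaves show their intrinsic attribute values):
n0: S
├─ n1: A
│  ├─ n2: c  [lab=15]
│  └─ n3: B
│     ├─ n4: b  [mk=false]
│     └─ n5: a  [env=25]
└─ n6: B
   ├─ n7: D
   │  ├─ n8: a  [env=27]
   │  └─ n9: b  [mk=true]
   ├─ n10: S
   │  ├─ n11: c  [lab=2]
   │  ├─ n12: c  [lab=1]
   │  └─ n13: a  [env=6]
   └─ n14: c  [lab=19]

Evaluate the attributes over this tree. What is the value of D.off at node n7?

-9

1. n2.lab = 15  [terminal]
2. n3.key = 24  [24]
3. n4.mk = false  [terminal]
4. n5.env = 25  [terminal]
5. n3.val = true  [B.key > 23]
6. n1.tag = true  [c.lab > 14]
7. n1.cnt = 7  [c.lab - 8]
8. n1.fin = 4  [c.lab * 2 - 26]
9. n1.idx = true  [true]
10. n6.key = -6  [(if A.idx then A.fin else A.cnt) - 10]
11. n7.idx = "uz"  ["uz"]
12. n7.off = -9  [B.key - 3]
13. n8.env = 27  [terminal]
14. n9.mk = true  [terminal]
15. n7.key = "uzk"  [D.idx ++ "k"]
16. n7.live = false  [not b.mk]
17. n11.lab = 2  [terminal]
18. n12.lab = 1  [terminal]
19. n13.env = 6  [terminal]
20. n10.val = false  [a.env == c₀.lab]
21. n10.depth = false  [c₁.lab == c₀.lab]
22. n14.lab = 19  [terminal]
23. n6.val = true  [D.live == false]
24. n0.val = false  [A.fin == A.cnt]
25. n0.depth = false  [false]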